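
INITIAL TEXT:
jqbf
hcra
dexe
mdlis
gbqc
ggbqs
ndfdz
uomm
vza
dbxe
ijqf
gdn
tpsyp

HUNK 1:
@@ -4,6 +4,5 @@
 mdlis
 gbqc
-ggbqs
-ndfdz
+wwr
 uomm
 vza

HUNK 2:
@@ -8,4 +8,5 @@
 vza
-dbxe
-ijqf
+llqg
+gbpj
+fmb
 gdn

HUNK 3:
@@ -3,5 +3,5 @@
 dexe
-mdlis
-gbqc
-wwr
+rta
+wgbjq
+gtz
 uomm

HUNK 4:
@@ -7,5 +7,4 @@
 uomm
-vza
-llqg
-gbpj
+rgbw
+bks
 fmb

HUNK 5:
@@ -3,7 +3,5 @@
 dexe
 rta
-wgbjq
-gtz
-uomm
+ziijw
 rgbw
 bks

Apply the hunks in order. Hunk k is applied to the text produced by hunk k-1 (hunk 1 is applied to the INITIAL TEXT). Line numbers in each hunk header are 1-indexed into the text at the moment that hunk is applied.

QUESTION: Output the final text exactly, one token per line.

Answer: jqbf
hcra
dexe
rta
ziijw
rgbw
bks
fmb
gdn
tpsyp

Derivation:
Hunk 1: at line 4 remove [ggbqs,ndfdz] add [wwr] -> 12 lines: jqbf hcra dexe mdlis gbqc wwr uomm vza dbxe ijqf gdn tpsyp
Hunk 2: at line 8 remove [dbxe,ijqf] add [llqg,gbpj,fmb] -> 13 lines: jqbf hcra dexe mdlis gbqc wwr uomm vza llqg gbpj fmb gdn tpsyp
Hunk 3: at line 3 remove [mdlis,gbqc,wwr] add [rta,wgbjq,gtz] -> 13 lines: jqbf hcra dexe rta wgbjq gtz uomm vza llqg gbpj fmb gdn tpsyp
Hunk 4: at line 7 remove [vza,llqg,gbpj] add [rgbw,bks] -> 12 lines: jqbf hcra dexe rta wgbjq gtz uomm rgbw bks fmb gdn tpsyp
Hunk 5: at line 3 remove [wgbjq,gtz,uomm] add [ziijw] -> 10 lines: jqbf hcra dexe rta ziijw rgbw bks fmb gdn tpsyp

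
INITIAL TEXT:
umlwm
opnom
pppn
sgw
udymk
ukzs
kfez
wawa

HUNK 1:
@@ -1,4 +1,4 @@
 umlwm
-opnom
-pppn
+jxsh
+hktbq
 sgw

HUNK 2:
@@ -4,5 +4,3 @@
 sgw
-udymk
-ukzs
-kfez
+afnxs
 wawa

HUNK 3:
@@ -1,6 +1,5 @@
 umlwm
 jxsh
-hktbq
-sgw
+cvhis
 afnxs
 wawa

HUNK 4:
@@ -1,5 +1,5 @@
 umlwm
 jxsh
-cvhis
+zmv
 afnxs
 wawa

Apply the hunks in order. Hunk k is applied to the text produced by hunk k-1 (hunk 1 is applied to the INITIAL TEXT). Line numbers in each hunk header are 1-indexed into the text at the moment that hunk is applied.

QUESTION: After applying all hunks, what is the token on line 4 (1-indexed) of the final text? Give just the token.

Answer: afnxs

Derivation:
Hunk 1: at line 1 remove [opnom,pppn] add [jxsh,hktbq] -> 8 lines: umlwm jxsh hktbq sgw udymk ukzs kfez wawa
Hunk 2: at line 4 remove [udymk,ukzs,kfez] add [afnxs] -> 6 lines: umlwm jxsh hktbq sgw afnxs wawa
Hunk 3: at line 1 remove [hktbq,sgw] add [cvhis] -> 5 lines: umlwm jxsh cvhis afnxs wawa
Hunk 4: at line 1 remove [cvhis] add [zmv] -> 5 lines: umlwm jxsh zmv afnxs wawa
Final line 4: afnxs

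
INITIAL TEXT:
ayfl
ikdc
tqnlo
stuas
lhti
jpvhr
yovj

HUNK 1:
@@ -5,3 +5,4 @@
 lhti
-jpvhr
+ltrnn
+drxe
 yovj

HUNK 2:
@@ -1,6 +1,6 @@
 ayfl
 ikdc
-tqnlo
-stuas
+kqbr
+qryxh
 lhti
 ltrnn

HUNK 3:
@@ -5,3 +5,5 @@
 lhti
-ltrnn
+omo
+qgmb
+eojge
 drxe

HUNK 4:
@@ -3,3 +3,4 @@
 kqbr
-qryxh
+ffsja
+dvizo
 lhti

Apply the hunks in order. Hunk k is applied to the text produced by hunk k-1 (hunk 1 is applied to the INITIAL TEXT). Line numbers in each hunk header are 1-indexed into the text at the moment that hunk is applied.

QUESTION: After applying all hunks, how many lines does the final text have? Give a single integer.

Hunk 1: at line 5 remove [jpvhr] add [ltrnn,drxe] -> 8 lines: ayfl ikdc tqnlo stuas lhti ltrnn drxe yovj
Hunk 2: at line 1 remove [tqnlo,stuas] add [kqbr,qryxh] -> 8 lines: ayfl ikdc kqbr qryxh lhti ltrnn drxe yovj
Hunk 3: at line 5 remove [ltrnn] add [omo,qgmb,eojge] -> 10 lines: ayfl ikdc kqbr qryxh lhti omo qgmb eojge drxe yovj
Hunk 4: at line 3 remove [qryxh] add [ffsja,dvizo] -> 11 lines: ayfl ikdc kqbr ffsja dvizo lhti omo qgmb eojge drxe yovj
Final line count: 11

Answer: 11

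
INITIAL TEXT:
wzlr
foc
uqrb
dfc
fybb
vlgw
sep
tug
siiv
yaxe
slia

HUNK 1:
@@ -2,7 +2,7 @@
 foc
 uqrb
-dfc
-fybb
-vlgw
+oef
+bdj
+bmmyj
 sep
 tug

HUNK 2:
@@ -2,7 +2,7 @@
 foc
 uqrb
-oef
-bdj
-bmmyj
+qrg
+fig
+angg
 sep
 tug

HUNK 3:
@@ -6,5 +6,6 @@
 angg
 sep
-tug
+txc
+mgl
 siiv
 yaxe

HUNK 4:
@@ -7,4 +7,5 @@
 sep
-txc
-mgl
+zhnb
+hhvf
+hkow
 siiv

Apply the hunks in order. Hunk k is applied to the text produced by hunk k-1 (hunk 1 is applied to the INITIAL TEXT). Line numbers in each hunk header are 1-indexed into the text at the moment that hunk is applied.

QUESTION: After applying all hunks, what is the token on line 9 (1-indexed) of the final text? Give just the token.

Answer: hhvf

Derivation:
Hunk 1: at line 2 remove [dfc,fybb,vlgw] add [oef,bdj,bmmyj] -> 11 lines: wzlr foc uqrb oef bdj bmmyj sep tug siiv yaxe slia
Hunk 2: at line 2 remove [oef,bdj,bmmyj] add [qrg,fig,angg] -> 11 lines: wzlr foc uqrb qrg fig angg sep tug siiv yaxe slia
Hunk 3: at line 6 remove [tug] add [txc,mgl] -> 12 lines: wzlr foc uqrb qrg fig angg sep txc mgl siiv yaxe slia
Hunk 4: at line 7 remove [txc,mgl] add [zhnb,hhvf,hkow] -> 13 lines: wzlr foc uqrb qrg fig angg sep zhnb hhvf hkow siiv yaxe slia
Final line 9: hhvf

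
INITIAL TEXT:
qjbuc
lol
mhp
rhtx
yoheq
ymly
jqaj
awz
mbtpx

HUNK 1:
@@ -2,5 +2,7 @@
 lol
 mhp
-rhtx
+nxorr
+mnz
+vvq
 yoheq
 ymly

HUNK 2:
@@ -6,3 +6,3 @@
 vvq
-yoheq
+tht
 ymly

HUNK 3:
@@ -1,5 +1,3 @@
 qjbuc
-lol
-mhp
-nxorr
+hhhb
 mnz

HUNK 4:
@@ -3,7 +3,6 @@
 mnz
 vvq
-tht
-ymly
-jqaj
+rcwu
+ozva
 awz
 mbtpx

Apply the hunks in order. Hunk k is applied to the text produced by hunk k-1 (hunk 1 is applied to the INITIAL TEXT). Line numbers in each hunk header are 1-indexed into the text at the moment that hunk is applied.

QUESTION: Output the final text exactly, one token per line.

Answer: qjbuc
hhhb
mnz
vvq
rcwu
ozva
awz
mbtpx

Derivation:
Hunk 1: at line 2 remove [rhtx] add [nxorr,mnz,vvq] -> 11 lines: qjbuc lol mhp nxorr mnz vvq yoheq ymly jqaj awz mbtpx
Hunk 2: at line 6 remove [yoheq] add [tht] -> 11 lines: qjbuc lol mhp nxorr mnz vvq tht ymly jqaj awz mbtpx
Hunk 3: at line 1 remove [lol,mhp,nxorr] add [hhhb] -> 9 lines: qjbuc hhhb mnz vvq tht ymly jqaj awz mbtpx
Hunk 4: at line 3 remove [tht,ymly,jqaj] add [rcwu,ozva] -> 8 lines: qjbuc hhhb mnz vvq rcwu ozva awz mbtpx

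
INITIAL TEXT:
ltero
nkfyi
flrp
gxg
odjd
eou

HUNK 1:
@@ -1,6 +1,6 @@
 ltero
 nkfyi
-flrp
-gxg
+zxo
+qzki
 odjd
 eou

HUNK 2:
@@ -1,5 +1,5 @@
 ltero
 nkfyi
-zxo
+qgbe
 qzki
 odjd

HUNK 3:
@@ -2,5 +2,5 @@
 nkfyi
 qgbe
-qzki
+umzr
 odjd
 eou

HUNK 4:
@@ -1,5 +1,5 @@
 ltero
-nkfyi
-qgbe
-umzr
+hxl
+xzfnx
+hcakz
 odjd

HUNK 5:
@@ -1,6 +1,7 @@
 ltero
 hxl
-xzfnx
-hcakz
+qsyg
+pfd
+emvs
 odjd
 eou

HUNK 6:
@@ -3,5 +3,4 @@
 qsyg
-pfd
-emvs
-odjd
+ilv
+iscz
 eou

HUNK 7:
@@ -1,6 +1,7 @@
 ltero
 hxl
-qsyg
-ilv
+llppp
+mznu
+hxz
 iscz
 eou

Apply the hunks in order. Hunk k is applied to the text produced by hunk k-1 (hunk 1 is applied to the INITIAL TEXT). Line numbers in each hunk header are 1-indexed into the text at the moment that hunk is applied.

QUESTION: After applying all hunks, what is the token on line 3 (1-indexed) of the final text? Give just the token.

Hunk 1: at line 1 remove [flrp,gxg] add [zxo,qzki] -> 6 lines: ltero nkfyi zxo qzki odjd eou
Hunk 2: at line 1 remove [zxo] add [qgbe] -> 6 lines: ltero nkfyi qgbe qzki odjd eou
Hunk 3: at line 2 remove [qzki] add [umzr] -> 6 lines: ltero nkfyi qgbe umzr odjd eou
Hunk 4: at line 1 remove [nkfyi,qgbe,umzr] add [hxl,xzfnx,hcakz] -> 6 lines: ltero hxl xzfnx hcakz odjd eou
Hunk 5: at line 1 remove [xzfnx,hcakz] add [qsyg,pfd,emvs] -> 7 lines: ltero hxl qsyg pfd emvs odjd eou
Hunk 6: at line 3 remove [pfd,emvs,odjd] add [ilv,iscz] -> 6 lines: ltero hxl qsyg ilv iscz eou
Hunk 7: at line 1 remove [qsyg,ilv] add [llppp,mznu,hxz] -> 7 lines: ltero hxl llppp mznu hxz iscz eou
Final line 3: llppp

Answer: llppp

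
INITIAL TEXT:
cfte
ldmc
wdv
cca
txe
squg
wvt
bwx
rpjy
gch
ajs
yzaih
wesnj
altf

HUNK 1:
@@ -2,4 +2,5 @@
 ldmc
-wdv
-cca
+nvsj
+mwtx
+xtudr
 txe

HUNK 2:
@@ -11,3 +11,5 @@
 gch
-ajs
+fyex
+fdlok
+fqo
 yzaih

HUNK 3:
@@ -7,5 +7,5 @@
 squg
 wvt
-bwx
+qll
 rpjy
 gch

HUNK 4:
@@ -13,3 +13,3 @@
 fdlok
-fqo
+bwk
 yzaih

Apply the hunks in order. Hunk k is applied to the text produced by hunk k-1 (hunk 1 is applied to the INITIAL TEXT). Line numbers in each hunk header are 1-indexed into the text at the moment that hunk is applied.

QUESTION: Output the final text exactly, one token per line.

Hunk 1: at line 2 remove [wdv,cca] add [nvsj,mwtx,xtudr] -> 15 lines: cfte ldmc nvsj mwtx xtudr txe squg wvt bwx rpjy gch ajs yzaih wesnj altf
Hunk 2: at line 11 remove [ajs] add [fyex,fdlok,fqo] -> 17 lines: cfte ldmc nvsj mwtx xtudr txe squg wvt bwx rpjy gch fyex fdlok fqo yzaih wesnj altf
Hunk 3: at line 7 remove [bwx] add [qll] -> 17 lines: cfte ldmc nvsj mwtx xtudr txe squg wvt qll rpjy gch fyex fdlok fqo yzaih wesnj altf
Hunk 4: at line 13 remove [fqo] add [bwk] -> 17 lines: cfte ldmc nvsj mwtx xtudr txe squg wvt qll rpjy gch fyex fdlok bwk yzaih wesnj altf

Answer: cfte
ldmc
nvsj
mwtx
xtudr
txe
squg
wvt
qll
rpjy
gch
fyex
fdlok
bwk
yzaih
wesnj
altf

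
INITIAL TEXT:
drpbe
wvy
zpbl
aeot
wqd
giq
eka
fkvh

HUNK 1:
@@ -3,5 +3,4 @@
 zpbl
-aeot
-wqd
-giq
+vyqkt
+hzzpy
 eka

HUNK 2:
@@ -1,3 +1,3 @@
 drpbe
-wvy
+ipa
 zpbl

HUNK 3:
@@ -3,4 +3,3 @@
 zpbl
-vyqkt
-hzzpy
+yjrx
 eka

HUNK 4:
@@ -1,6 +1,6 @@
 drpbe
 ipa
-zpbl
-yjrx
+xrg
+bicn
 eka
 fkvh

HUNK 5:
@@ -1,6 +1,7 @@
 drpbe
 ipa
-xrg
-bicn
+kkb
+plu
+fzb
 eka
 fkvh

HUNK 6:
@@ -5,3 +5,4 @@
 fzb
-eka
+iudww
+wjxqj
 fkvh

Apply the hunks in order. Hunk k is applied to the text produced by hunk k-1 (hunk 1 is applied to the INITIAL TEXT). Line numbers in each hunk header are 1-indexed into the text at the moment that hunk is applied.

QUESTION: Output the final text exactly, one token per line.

Hunk 1: at line 3 remove [aeot,wqd,giq] add [vyqkt,hzzpy] -> 7 lines: drpbe wvy zpbl vyqkt hzzpy eka fkvh
Hunk 2: at line 1 remove [wvy] add [ipa] -> 7 lines: drpbe ipa zpbl vyqkt hzzpy eka fkvh
Hunk 3: at line 3 remove [vyqkt,hzzpy] add [yjrx] -> 6 lines: drpbe ipa zpbl yjrx eka fkvh
Hunk 4: at line 1 remove [zpbl,yjrx] add [xrg,bicn] -> 6 lines: drpbe ipa xrg bicn eka fkvh
Hunk 5: at line 1 remove [xrg,bicn] add [kkb,plu,fzb] -> 7 lines: drpbe ipa kkb plu fzb eka fkvh
Hunk 6: at line 5 remove [eka] add [iudww,wjxqj] -> 8 lines: drpbe ipa kkb plu fzb iudww wjxqj fkvh

Answer: drpbe
ipa
kkb
plu
fzb
iudww
wjxqj
fkvh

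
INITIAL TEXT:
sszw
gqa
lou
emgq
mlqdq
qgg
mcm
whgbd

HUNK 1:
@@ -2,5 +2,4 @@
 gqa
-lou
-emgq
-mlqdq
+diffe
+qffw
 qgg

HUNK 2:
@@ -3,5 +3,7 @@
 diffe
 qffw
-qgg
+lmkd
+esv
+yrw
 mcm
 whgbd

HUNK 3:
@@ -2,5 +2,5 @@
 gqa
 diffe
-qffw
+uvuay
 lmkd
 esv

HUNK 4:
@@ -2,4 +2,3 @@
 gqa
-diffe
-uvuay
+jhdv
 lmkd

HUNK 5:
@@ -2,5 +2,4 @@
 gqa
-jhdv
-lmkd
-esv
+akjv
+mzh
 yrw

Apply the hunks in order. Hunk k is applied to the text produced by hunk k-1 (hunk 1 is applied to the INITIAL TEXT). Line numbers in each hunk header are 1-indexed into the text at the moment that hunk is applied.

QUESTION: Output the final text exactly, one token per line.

Hunk 1: at line 2 remove [lou,emgq,mlqdq] add [diffe,qffw] -> 7 lines: sszw gqa diffe qffw qgg mcm whgbd
Hunk 2: at line 3 remove [qgg] add [lmkd,esv,yrw] -> 9 lines: sszw gqa diffe qffw lmkd esv yrw mcm whgbd
Hunk 3: at line 2 remove [qffw] add [uvuay] -> 9 lines: sszw gqa diffe uvuay lmkd esv yrw mcm whgbd
Hunk 4: at line 2 remove [diffe,uvuay] add [jhdv] -> 8 lines: sszw gqa jhdv lmkd esv yrw mcm whgbd
Hunk 5: at line 2 remove [jhdv,lmkd,esv] add [akjv,mzh] -> 7 lines: sszw gqa akjv mzh yrw mcm whgbd

Answer: sszw
gqa
akjv
mzh
yrw
mcm
whgbd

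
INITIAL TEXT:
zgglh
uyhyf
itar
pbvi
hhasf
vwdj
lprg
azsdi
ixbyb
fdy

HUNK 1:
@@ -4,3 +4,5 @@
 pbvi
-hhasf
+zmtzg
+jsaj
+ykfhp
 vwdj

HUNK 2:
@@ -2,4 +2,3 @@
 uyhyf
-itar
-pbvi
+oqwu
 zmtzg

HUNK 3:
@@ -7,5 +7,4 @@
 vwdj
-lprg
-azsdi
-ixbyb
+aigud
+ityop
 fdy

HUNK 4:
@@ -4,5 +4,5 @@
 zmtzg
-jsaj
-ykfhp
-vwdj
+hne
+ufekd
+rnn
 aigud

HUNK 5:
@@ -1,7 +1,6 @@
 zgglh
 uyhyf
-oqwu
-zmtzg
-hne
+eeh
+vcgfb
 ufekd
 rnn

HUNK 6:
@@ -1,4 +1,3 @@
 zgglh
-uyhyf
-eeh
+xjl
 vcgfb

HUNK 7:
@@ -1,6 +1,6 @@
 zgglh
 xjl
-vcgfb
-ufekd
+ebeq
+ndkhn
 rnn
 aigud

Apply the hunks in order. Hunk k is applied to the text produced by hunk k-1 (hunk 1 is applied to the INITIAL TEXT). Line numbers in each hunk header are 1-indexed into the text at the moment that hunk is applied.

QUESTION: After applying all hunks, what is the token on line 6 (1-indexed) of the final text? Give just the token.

Hunk 1: at line 4 remove [hhasf] add [zmtzg,jsaj,ykfhp] -> 12 lines: zgglh uyhyf itar pbvi zmtzg jsaj ykfhp vwdj lprg azsdi ixbyb fdy
Hunk 2: at line 2 remove [itar,pbvi] add [oqwu] -> 11 lines: zgglh uyhyf oqwu zmtzg jsaj ykfhp vwdj lprg azsdi ixbyb fdy
Hunk 3: at line 7 remove [lprg,azsdi,ixbyb] add [aigud,ityop] -> 10 lines: zgglh uyhyf oqwu zmtzg jsaj ykfhp vwdj aigud ityop fdy
Hunk 4: at line 4 remove [jsaj,ykfhp,vwdj] add [hne,ufekd,rnn] -> 10 lines: zgglh uyhyf oqwu zmtzg hne ufekd rnn aigud ityop fdy
Hunk 5: at line 1 remove [oqwu,zmtzg,hne] add [eeh,vcgfb] -> 9 lines: zgglh uyhyf eeh vcgfb ufekd rnn aigud ityop fdy
Hunk 6: at line 1 remove [uyhyf,eeh] add [xjl] -> 8 lines: zgglh xjl vcgfb ufekd rnn aigud ityop fdy
Hunk 7: at line 1 remove [vcgfb,ufekd] add [ebeq,ndkhn] -> 8 lines: zgglh xjl ebeq ndkhn rnn aigud ityop fdy
Final line 6: aigud

Answer: aigud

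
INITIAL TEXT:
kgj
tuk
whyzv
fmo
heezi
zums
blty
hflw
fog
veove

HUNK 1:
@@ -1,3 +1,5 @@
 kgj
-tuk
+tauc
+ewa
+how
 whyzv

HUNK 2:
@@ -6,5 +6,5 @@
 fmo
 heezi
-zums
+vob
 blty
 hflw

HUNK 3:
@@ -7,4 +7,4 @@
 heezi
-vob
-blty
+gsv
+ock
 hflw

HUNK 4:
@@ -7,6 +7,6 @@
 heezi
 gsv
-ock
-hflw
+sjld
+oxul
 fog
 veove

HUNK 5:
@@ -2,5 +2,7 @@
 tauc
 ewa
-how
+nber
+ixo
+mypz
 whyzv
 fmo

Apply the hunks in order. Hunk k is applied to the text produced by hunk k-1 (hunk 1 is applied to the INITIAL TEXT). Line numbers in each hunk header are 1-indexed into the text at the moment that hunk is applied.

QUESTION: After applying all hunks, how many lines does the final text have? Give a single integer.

Hunk 1: at line 1 remove [tuk] add [tauc,ewa,how] -> 12 lines: kgj tauc ewa how whyzv fmo heezi zums blty hflw fog veove
Hunk 2: at line 6 remove [zums] add [vob] -> 12 lines: kgj tauc ewa how whyzv fmo heezi vob blty hflw fog veove
Hunk 3: at line 7 remove [vob,blty] add [gsv,ock] -> 12 lines: kgj tauc ewa how whyzv fmo heezi gsv ock hflw fog veove
Hunk 4: at line 7 remove [ock,hflw] add [sjld,oxul] -> 12 lines: kgj tauc ewa how whyzv fmo heezi gsv sjld oxul fog veove
Hunk 5: at line 2 remove [how] add [nber,ixo,mypz] -> 14 lines: kgj tauc ewa nber ixo mypz whyzv fmo heezi gsv sjld oxul fog veove
Final line count: 14

Answer: 14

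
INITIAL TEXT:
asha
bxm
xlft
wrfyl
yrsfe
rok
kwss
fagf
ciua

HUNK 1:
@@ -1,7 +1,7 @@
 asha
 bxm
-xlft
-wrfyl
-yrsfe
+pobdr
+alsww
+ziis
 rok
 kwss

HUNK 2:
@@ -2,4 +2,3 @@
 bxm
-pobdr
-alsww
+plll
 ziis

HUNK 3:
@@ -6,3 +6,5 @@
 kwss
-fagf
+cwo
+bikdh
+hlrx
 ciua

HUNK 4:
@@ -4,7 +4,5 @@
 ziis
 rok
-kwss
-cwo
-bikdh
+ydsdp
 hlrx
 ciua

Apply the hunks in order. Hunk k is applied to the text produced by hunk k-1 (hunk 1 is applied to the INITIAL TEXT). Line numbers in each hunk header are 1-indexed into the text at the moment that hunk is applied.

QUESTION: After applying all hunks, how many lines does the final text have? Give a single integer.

Answer: 8

Derivation:
Hunk 1: at line 1 remove [xlft,wrfyl,yrsfe] add [pobdr,alsww,ziis] -> 9 lines: asha bxm pobdr alsww ziis rok kwss fagf ciua
Hunk 2: at line 2 remove [pobdr,alsww] add [plll] -> 8 lines: asha bxm plll ziis rok kwss fagf ciua
Hunk 3: at line 6 remove [fagf] add [cwo,bikdh,hlrx] -> 10 lines: asha bxm plll ziis rok kwss cwo bikdh hlrx ciua
Hunk 4: at line 4 remove [kwss,cwo,bikdh] add [ydsdp] -> 8 lines: asha bxm plll ziis rok ydsdp hlrx ciua
Final line count: 8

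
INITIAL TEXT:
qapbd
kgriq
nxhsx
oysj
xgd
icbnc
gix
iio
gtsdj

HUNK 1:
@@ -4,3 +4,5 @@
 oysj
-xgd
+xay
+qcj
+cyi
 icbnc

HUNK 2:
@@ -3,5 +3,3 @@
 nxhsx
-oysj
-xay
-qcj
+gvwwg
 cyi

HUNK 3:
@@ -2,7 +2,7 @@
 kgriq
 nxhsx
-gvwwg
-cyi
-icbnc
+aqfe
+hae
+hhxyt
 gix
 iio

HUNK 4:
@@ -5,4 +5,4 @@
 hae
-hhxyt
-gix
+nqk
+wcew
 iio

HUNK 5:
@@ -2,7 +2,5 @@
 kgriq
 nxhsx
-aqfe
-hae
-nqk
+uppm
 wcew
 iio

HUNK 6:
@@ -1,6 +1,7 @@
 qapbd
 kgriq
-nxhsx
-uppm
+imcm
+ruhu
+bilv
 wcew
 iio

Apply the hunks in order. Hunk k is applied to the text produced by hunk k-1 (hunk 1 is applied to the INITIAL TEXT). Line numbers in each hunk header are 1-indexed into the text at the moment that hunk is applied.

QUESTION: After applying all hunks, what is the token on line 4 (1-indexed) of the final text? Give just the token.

Answer: ruhu

Derivation:
Hunk 1: at line 4 remove [xgd] add [xay,qcj,cyi] -> 11 lines: qapbd kgriq nxhsx oysj xay qcj cyi icbnc gix iio gtsdj
Hunk 2: at line 3 remove [oysj,xay,qcj] add [gvwwg] -> 9 lines: qapbd kgriq nxhsx gvwwg cyi icbnc gix iio gtsdj
Hunk 3: at line 2 remove [gvwwg,cyi,icbnc] add [aqfe,hae,hhxyt] -> 9 lines: qapbd kgriq nxhsx aqfe hae hhxyt gix iio gtsdj
Hunk 4: at line 5 remove [hhxyt,gix] add [nqk,wcew] -> 9 lines: qapbd kgriq nxhsx aqfe hae nqk wcew iio gtsdj
Hunk 5: at line 2 remove [aqfe,hae,nqk] add [uppm] -> 7 lines: qapbd kgriq nxhsx uppm wcew iio gtsdj
Hunk 6: at line 1 remove [nxhsx,uppm] add [imcm,ruhu,bilv] -> 8 lines: qapbd kgriq imcm ruhu bilv wcew iio gtsdj
Final line 4: ruhu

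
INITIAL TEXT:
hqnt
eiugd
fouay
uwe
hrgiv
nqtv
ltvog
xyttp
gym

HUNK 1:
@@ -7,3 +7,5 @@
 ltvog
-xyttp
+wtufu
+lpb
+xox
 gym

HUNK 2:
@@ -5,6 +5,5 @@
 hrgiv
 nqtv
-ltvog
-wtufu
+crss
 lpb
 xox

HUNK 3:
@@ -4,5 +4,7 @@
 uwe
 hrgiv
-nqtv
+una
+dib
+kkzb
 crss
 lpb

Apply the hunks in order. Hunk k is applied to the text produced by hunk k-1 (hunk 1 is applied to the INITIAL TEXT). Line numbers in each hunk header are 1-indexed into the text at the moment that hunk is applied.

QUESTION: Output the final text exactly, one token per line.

Answer: hqnt
eiugd
fouay
uwe
hrgiv
una
dib
kkzb
crss
lpb
xox
gym

Derivation:
Hunk 1: at line 7 remove [xyttp] add [wtufu,lpb,xox] -> 11 lines: hqnt eiugd fouay uwe hrgiv nqtv ltvog wtufu lpb xox gym
Hunk 2: at line 5 remove [ltvog,wtufu] add [crss] -> 10 lines: hqnt eiugd fouay uwe hrgiv nqtv crss lpb xox gym
Hunk 3: at line 4 remove [nqtv] add [una,dib,kkzb] -> 12 lines: hqnt eiugd fouay uwe hrgiv una dib kkzb crss lpb xox gym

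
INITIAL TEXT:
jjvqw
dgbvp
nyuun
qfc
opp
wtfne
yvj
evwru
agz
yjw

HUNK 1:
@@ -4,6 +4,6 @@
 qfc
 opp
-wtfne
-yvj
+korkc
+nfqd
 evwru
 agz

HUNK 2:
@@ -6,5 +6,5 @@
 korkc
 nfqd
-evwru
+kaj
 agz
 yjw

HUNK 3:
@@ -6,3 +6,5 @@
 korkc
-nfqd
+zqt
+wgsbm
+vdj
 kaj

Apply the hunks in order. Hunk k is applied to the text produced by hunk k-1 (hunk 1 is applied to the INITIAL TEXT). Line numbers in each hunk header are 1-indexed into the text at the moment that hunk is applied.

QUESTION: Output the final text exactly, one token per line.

Answer: jjvqw
dgbvp
nyuun
qfc
opp
korkc
zqt
wgsbm
vdj
kaj
agz
yjw

Derivation:
Hunk 1: at line 4 remove [wtfne,yvj] add [korkc,nfqd] -> 10 lines: jjvqw dgbvp nyuun qfc opp korkc nfqd evwru agz yjw
Hunk 2: at line 6 remove [evwru] add [kaj] -> 10 lines: jjvqw dgbvp nyuun qfc opp korkc nfqd kaj agz yjw
Hunk 3: at line 6 remove [nfqd] add [zqt,wgsbm,vdj] -> 12 lines: jjvqw dgbvp nyuun qfc opp korkc zqt wgsbm vdj kaj agz yjw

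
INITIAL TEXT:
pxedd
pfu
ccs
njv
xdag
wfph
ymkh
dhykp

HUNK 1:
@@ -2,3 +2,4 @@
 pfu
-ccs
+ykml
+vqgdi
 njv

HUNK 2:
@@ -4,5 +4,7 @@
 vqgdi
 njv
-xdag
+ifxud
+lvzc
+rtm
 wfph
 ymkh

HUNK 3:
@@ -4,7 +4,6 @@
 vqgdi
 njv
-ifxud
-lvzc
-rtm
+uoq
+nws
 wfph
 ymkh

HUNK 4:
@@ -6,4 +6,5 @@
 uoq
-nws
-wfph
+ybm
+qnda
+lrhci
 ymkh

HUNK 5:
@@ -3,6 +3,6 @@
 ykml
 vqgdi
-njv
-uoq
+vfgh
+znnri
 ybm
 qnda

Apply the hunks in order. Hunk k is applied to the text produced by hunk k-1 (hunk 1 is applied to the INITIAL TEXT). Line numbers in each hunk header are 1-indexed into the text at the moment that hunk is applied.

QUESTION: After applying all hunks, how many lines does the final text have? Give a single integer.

Hunk 1: at line 2 remove [ccs] add [ykml,vqgdi] -> 9 lines: pxedd pfu ykml vqgdi njv xdag wfph ymkh dhykp
Hunk 2: at line 4 remove [xdag] add [ifxud,lvzc,rtm] -> 11 lines: pxedd pfu ykml vqgdi njv ifxud lvzc rtm wfph ymkh dhykp
Hunk 3: at line 4 remove [ifxud,lvzc,rtm] add [uoq,nws] -> 10 lines: pxedd pfu ykml vqgdi njv uoq nws wfph ymkh dhykp
Hunk 4: at line 6 remove [nws,wfph] add [ybm,qnda,lrhci] -> 11 lines: pxedd pfu ykml vqgdi njv uoq ybm qnda lrhci ymkh dhykp
Hunk 5: at line 3 remove [njv,uoq] add [vfgh,znnri] -> 11 lines: pxedd pfu ykml vqgdi vfgh znnri ybm qnda lrhci ymkh dhykp
Final line count: 11

Answer: 11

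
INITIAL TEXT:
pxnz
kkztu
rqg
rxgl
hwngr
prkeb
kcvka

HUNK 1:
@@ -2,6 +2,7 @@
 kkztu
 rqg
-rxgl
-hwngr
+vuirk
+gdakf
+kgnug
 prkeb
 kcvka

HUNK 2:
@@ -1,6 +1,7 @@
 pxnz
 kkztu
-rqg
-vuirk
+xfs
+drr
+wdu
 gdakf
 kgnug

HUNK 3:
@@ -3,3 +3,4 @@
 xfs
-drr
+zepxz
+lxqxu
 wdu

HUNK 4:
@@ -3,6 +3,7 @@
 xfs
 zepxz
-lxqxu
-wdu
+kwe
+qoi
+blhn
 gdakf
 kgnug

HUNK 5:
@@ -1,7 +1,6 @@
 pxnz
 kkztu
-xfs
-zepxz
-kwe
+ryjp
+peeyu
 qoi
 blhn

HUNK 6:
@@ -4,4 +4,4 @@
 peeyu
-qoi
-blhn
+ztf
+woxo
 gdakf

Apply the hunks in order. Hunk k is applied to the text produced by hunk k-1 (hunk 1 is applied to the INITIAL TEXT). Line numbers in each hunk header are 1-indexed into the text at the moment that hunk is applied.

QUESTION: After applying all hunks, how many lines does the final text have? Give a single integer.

Hunk 1: at line 2 remove [rxgl,hwngr] add [vuirk,gdakf,kgnug] -> 8 lines: pxnz kkztu rqg vuirk gdakf kgnug prkeb kcvka
Hunk 2: at line 1 remove [rqg,vuirk] add [xfs,drr,wdu] -> 9 lines: pxnz kkztu xfs drr wdu gdakf kgnug prkeb kcvka
Hunk 3: at line 3 remove [drr] add [zepxz,lxqxu] -> 10 lines: pxnz kkztu xfs zepxz lxqxu wdu gdakf kgnug prkeb kcvka
Hunk 4: at line 3 remove [lxqxu,wdu] add [kwe,qoi,blhn] -> 11 lines: pxnz kkztu xfs zepxz kwe qoi blhn gdakf kgnug prkeb kcvka
Hunk 5: at line 1 remove [xfs,zepxz,kwe] add [ryjp,peeyu] -> 10 lines: pxnz kkztu ryjp peeyu qoi blhn gdakf kgnug prkeb kcvka
Hunk 6: at line 4 remove [qoi,blhn] add [ztf,woxo] -> 10 lines: pxnz kkztu ryjp peeyu ztf woxo gdakf kgnug prkeb kcvka
Final line count: 10

Answer: 10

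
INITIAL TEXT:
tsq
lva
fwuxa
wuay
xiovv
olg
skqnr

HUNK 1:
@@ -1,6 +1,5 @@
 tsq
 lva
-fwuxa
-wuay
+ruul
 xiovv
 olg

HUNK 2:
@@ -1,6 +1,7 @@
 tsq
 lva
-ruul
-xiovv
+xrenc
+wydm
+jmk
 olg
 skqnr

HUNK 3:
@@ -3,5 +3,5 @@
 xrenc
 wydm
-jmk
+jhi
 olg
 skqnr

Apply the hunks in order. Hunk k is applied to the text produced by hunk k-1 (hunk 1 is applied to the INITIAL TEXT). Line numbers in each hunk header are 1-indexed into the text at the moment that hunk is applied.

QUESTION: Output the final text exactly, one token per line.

Hunk 1: at line 1 remove [fwuxa,wuay] add [ruul] -> 6 lines: tsq lva ruul xiovv olg skqnr
Hunk 2: at line 1 remove [ruul,xiovv] add [xrenc,wydm,jmk] -> 7 lines: tsq lva xrenc wydm jmk olg skqnr
Hunk 3: at line 3 remove [jmk] add [jhi] -> 7 lines: tsq lva xrenc wydm jhi olg skqnr

Answer: tsq
lva
xrenc
wydm
jhi
olg
skqnr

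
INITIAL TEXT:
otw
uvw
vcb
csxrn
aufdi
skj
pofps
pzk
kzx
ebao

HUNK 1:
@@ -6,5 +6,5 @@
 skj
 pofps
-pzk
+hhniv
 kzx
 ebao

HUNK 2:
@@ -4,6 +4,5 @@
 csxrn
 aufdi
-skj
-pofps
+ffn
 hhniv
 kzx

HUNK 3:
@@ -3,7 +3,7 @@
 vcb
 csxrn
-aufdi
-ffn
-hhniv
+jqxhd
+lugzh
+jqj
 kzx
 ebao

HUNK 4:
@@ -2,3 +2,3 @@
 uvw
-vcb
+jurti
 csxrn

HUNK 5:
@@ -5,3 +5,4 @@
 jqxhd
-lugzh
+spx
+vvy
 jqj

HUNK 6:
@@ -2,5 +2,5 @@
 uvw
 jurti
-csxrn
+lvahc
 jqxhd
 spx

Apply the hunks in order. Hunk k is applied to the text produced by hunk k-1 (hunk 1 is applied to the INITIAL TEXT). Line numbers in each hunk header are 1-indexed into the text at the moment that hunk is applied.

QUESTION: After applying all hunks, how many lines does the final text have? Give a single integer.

Answer: 10

Derivation:
Hunk 1: at line 6 remove [pzk] add [hhniv] -> 10 lines: otw uvw vcb csxrn aufdi skj pofps hhniv kzx ebao
Hunk 2: at line 4 remove [skj,pofps] add [ffn] -> 9 lines: otw uvw vcb csxrn aufdi ffn hhniv kzx ebao
Hunk 3: at line 3 remove [aufdi,ffn,hhniv] add [jqxhd,lugzh,jqj] -> 9 lines: otw uvw vcb csxrn jqxhd lugzh jqj kzx ebao
Hunk 4: at line 2 remove [vcb] add [jurti] -> 9 lines: otw uvw jurti csxrn jqxhd lugzh jqj kzx ebao
Hunk 5: at line 5 remove [lugzh] add [spx,vvy] -> 10 lines: otw uvw jurti csxrn jqxhd spx vvy jqj kzx ebao
Hunk 6: at line 2 remove [csxrn] add [lvahc] -> 10 lines: otw uvw jurti lvahc jqxhd spx vvy jqj kzx ebao
Final line count: 10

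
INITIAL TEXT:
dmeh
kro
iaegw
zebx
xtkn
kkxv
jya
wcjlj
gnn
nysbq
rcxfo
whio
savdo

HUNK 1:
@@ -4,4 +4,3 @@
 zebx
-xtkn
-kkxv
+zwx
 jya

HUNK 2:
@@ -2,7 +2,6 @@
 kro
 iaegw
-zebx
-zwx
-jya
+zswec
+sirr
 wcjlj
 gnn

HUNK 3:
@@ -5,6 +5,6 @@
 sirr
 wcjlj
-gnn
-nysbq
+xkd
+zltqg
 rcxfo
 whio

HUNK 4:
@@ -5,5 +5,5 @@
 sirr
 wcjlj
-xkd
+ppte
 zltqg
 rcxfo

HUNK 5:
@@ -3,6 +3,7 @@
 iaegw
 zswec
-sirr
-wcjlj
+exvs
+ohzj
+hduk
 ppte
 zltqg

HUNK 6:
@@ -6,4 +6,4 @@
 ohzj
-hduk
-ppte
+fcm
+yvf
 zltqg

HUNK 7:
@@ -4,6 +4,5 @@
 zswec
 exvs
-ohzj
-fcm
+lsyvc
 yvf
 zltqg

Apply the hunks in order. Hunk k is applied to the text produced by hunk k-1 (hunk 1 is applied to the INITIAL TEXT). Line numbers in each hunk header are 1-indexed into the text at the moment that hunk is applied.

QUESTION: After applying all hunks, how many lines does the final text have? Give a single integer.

Hunk 1: at line 4 remove [xtkn,kkxv] add [zwx] -> 12 lines: dmeh kro iaegw zebx zwx jya wcjlj gnn nysbq rcxfo whio savdo
Hunk 2: at line 2 remove [zebx,zwx,jya] add [zswec,sirr] -> 11 lines: dmeh kro iaegw zswec sirr wcjlj gnn nysbq rcxfo whio savdo
Hunk 3: at line 5 remove [gnn,nysbq] add [xkd,zltqg] -> 11 lines: dmeh kro iaegw zswec sirr wcjlj xkd zltqg rcxfo whio savdo
Hunk 4: at line 5 remove [xkd] add [ppte] -> 11 lines: dmeh kro iaegw zswec sirr wcjlj ppte zltqg rcxfo whio savdo
Hunk 5: at line 3 remove [sirr,wcjlj] add [exvs,ohzj,hduk] -> 12 lines: dmeh kro iaegw zswec exvs ohzj hduk ppte zltqg rcxfo whio savdo
Hunk 6: at line 6 remove [hduk,ppte] add [fcm,yvf] -> 12 lines: dmeh kro iaegw zswec exvs ohzj fcm yvf zltqg rcxfo whio savdo
Hunk 7: at line 4 remove [ohzj,fcm] add [lsyvc] -> 11 lines: dmeh kro iaegw zswec exvs lsyvc yvf zltqg rcxfo whio savdo
Final line count: 11

Answer: 11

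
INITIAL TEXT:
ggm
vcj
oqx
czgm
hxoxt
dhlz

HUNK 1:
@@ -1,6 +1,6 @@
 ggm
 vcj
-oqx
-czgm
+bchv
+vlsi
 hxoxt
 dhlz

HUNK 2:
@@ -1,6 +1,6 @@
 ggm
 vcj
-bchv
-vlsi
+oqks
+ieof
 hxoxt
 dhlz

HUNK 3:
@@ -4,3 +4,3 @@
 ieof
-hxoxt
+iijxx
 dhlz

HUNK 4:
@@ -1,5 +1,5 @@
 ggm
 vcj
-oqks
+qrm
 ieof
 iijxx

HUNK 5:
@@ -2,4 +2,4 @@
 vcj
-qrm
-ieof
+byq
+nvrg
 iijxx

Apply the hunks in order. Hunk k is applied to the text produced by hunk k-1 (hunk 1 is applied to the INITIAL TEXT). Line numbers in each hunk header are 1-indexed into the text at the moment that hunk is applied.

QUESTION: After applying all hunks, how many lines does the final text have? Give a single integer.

Hunk 1: at line 1 remove [oqx,czgm] add [bchv,vlsi] -> 6 lines: ggm vcj bchv vlsi hxoxt dhlz
Hunk 2: at line 1 remove [bchv,vlsi] add [oqks,ieof] -> 6 lines: ggm vcj oqks ieof hxoxt dhlz
Hunk 3: at line 4 remove [hxoxt] add [iijxx] -> 6 lines: ggm vcj oqks ieof iijxx dhlz
Hunk 4: at line 1 remove [oqks] add [qrm] -> 6 lines: ggm vcj qrm ieof iijxx dhlz
Hunk 5: at line 2 remove [qrm,ieof] add [byq,nvrg] -> 6 lines: ggm vcj byq nvrg iijxx dhlz
Final line count: 6

Answer: 6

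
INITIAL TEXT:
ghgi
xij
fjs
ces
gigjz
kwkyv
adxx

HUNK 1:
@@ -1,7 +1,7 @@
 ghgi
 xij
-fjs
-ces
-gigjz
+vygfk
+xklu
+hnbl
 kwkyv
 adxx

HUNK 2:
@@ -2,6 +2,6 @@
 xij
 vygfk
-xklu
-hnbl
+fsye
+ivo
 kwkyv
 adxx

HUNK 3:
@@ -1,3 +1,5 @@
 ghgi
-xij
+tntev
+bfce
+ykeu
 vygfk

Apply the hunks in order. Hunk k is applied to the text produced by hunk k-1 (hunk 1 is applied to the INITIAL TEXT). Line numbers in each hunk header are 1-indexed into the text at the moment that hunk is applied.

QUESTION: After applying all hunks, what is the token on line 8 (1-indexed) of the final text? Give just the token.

Hunk 1: at line 1 remove [fjs,ces,gigjz] add [vygfk,xklu,hnbl] -> 7 lines: ghgi xij vygfk xklu hnbl kwkyv adxx
Hunk 2: at line 2 remove [xklu,hnbl] add [fsye,ivo] -> 7 lines: ghgi xij vygfk fsye ivo kwkyv adxx
Hunk 3: at line 1 remove [xij] add [tntev,bfce,ykeu] -> 9 lines: ghgi tntev bfce ykeu vygfk fsye ivo kwkyv adxx
Final line 8: kwkyv

Answer: kwkyv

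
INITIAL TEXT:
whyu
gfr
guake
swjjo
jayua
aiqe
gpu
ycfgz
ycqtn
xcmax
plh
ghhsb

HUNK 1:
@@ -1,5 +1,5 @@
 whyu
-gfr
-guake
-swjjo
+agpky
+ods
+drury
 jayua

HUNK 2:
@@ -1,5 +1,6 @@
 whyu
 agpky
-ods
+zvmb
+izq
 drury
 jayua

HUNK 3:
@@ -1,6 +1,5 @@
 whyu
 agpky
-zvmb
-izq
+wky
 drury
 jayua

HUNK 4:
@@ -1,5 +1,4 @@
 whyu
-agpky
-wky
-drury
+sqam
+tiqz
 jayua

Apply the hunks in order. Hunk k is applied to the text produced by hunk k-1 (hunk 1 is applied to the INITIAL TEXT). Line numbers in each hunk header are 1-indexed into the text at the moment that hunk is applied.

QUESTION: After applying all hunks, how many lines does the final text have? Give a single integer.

Answer: 11

Derivation:
Hunk 1: at line 1 remove [gfr,guake,swjjo] add [agpky,ods,drury] -> 12 lines: whyu agpky ods drury jayua aiqe gpu ycfgz ycqtn xcmax plh ghhsb
Hunk 2: at line 1 remove [ods] add [zvmb,izq] -> 13 lines: whyu agpky zvmb izq drury jayua aiqe gpu ycfgz ycqtn xcmax plh ghhsb
Hunk 3: at line 1 remove [zvmb,izq] add [wky] -> 12 lines: whyu agpky wky drury jayua aiqe gpu ycfgz ycqtn xcmax plh ghhsb
Hunk 4: at line 1 remove [agpky,wky,drury] add [sqam,tiqz] -> 11 lines: whyu sqam tiqz jayua aiqe gpu ycfgz ycqtn xcmax plh ghhsb
Final line count: 11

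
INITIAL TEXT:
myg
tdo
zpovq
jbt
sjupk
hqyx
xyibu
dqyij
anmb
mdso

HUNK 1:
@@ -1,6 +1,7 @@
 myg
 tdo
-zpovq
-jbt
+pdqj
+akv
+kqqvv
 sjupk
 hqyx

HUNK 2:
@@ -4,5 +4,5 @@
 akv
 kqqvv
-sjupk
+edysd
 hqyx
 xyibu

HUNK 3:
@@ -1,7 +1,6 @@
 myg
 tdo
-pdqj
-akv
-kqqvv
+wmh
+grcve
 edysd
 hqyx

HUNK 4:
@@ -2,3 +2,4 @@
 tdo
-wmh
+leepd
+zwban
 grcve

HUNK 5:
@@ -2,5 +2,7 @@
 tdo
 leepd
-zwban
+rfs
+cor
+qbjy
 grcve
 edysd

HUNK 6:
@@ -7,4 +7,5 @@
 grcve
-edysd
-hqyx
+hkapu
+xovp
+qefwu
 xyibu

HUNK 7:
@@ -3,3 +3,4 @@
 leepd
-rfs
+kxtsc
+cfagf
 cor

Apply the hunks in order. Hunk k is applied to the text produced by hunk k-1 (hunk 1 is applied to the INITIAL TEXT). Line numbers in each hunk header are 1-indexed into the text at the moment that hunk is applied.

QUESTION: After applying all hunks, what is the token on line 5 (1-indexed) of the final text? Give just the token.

Hunk 1: at line 1 remove [zpovq,jbt] add [pdqj,akv,kqqvv] -> 11 lines: myg tdo pdqj akv kqqvv sjupk hqyx xyibu dqyij anmb mdso
Hunk 2: at line 4 remove [sjupk] add [edysd] -> 11 lines: myg tdo pdqj akv kqqvv edysd hqyx xyibu dqyij anmb mdso
Hunk 3: at line 1 remove [pdqj,akv,kqqvv] add [wmh,grcve] -> 10 lines: myg tdo wmh grcve edysd hqyx xyibu dqyij anmb mdso
Hunk 4: at line 2 remove [wmh] add [leepd,zwban] -> 11 lines: myg tdo leepd zwban grcve edysd hqyx xyibu dqyij anmb mdso
Hunk 5: at line 2 remove [zwban] add [rfs,cor,qbjy] -> 13 lines: myg tdo leepd rfs cor qbjy grcve edysd hqyx xyibu dqyij anmb mdso
Hunk 6: at line 7 remove [edysd,hqyx] add [hkapu,xovp,qefwu] -> 14 lines: myg tdo leepd rfs cor qbjy grcve hkapu xovp qefwu xyibu dqyij anmb mdso
Hunk 7: at line 3 remove [rfs] add [kxtsc,cfagf] -> 15 lines: myg tdo leepd kxtsc cfagf cor qbjy grcve hkapu xovp qefwu xyibu dqyij anmb mdso
Final line 5: cfagf

Answer: cfagf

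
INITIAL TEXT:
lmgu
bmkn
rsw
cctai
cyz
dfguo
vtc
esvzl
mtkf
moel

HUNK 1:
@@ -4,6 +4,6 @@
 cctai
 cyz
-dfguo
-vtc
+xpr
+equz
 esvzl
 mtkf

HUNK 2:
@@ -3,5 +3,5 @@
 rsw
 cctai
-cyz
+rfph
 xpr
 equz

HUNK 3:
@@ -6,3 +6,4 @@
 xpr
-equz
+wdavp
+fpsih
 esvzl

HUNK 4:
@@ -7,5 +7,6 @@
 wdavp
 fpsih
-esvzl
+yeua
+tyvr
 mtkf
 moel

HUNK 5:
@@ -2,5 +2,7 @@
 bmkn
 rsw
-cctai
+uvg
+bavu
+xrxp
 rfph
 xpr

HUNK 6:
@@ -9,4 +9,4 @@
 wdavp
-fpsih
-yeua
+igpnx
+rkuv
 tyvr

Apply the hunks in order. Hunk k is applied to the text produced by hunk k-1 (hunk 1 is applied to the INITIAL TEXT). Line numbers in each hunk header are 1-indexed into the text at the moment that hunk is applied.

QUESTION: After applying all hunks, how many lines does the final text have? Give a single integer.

Hunk 1: at line 4 remove [dfguo,vtc] add [xpr,equz] -> 10 lines: lmgu bmkn rsw cctai cyz xpr equz esvzl mtkf moel
Hunk 2: at line 3 remove [cyz] add [rfph] -> 10 lines: lmgu bmkn rsw cctai rfph xpr equz esvzl mtkf moel
Hunk 3: at line 6 remove [equz] add [wdavp,fpsih] -> 11 lines: lmgu bmkn rsw cctai rfph xpr wdavp fpsih esvzl mtkf moel
Hunk 4: at line 7 remove [esvzl] add [yeua,tyvr] -> 12 lines: lmgu bmkn rsw cctai rfph xpr wdavp fpsih yeua tyvr mtkf moel
Hunk 5: at line 2 remove [cctai] add [uvg,bavu,xrxp] -> 14 lines: lmgu bmkn rsw uvg bavu xrxp rfph xpr wdavp fpsih yeua tyvr mtkf moel
Hunk 6: at line 9 remove [fpsih,yeua] add [igpnx,rkuv] -> 14 lines: lmgu bmkn rsw uvg bavu xrxp rfph xpr wdavp igpnx rkuv tyvr mtkf moel
Final line count: 14

Answer: 14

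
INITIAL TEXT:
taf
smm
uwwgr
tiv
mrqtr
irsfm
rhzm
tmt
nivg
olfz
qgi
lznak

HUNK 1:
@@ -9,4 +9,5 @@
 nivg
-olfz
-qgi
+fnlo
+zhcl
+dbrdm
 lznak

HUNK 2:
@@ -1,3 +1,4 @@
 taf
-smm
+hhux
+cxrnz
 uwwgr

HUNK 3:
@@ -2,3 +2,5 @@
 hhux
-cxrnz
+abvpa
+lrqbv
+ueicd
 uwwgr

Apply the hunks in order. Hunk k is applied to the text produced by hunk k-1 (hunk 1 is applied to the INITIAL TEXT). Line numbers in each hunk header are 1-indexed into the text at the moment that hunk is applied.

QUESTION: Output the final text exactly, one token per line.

Hunk 1: at line 9 remove [olfz,qgi] add [fnlo,zhcl,dbrdm] -> 13 lines: taf smm uwwgr tiv mrqtr irsfm rhzm tmt nivg fnlo zhcl dbrdm lznak
Hunk 2: at line 1 remove [smm] add [hhux,cxrnz] -> 14 lines: taf hhux cxrnz uwwgr tiv mrqtr irsfm rhzm tmt nivg fnlo zhcl dbrdm lznak
Hunk 3: at line 2 remove [cxrnz] add [abvpa,lrqbv,ueicd] -> 16 lines: taf hhux abvpa lrqbv ueicd uwwgr tiv mrqtr irsfm rhzm tmt nivg fnlo zhcl dbrdm lznak

Answer: taf
hhux
abvpa
lrqbv
ueicd
uwwgr
tiv
mrqtr
irsfm
rhzm
tmt
nivg
fnlo
zhcl
dbrdm
lznak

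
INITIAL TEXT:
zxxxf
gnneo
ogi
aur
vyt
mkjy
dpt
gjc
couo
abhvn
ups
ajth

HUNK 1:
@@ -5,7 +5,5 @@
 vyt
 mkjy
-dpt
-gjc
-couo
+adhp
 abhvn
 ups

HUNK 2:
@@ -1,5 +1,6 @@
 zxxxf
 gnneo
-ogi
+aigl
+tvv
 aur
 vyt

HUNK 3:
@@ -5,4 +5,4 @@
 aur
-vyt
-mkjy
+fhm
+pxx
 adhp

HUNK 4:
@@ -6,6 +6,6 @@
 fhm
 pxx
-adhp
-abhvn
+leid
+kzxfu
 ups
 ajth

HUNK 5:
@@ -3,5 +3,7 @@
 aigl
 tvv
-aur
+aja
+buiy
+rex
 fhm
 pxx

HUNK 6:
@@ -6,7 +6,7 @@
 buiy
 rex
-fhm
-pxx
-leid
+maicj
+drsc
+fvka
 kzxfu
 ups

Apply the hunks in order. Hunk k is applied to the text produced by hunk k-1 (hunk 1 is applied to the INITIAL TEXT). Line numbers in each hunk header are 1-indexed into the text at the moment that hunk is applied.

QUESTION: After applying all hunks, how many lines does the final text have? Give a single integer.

Hunk 1: at line 5 remove [dpt,gjc,couo] add [adhp] -> 10 lines: zxxxf gnneo ogi aur vyt mkjy adhp abhvn ups ajth
Hunk 2: at line 1 remove [ogi] add [aigl,tvv] -> 11 lines: zxxxf gnneo aigl tvv aur vyt mkjy adhp abhvn ups ajth
Hunk 3: at line 5 remove [vyt,mkjy] add [fhm,pxx] -> 11 lines: zxxxf gnneo aigl tvv aur fhm pxx adhp abhvn ups ajth
Hunk 4: at line 6 remove [adhp,abhvn] add [leid,kzxfu] -> 11 lines: zxxxf gnneo aigl tvv aur fhm pxx leid kzxfu ups ajth
Hunk 5: at line 3 remove [aur] add [aja,buiy,rex] -> 13 lines: zxxxf gnneo aigl tvv aja buiy rex fhm pxx leid kzxfu ups ajth
Hunk 6: at line 6 remove [fhm,pxx,leid] add [maicj,drsc,fvka] -> 13 lines: zxxxf gnneo aigl tvv aja buiy rex maicj drsc fvka kzxfu ups ajth
Final line count: 13

Answer: 13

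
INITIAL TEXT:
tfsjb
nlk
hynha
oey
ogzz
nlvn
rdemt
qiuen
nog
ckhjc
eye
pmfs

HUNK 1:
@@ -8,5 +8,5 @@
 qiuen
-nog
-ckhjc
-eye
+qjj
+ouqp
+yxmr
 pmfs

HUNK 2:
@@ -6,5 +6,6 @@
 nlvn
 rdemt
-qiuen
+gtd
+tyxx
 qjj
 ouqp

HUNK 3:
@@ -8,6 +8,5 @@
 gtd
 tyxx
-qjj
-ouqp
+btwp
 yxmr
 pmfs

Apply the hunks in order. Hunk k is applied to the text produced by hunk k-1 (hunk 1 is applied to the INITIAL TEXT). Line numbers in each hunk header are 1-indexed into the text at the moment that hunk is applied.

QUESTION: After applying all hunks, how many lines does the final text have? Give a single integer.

Hunk 1: at line 8 remove [nog,ckhjc,eye] add [qjj,ouqp,yxmr] -> 12 lines: tfsjb nlk hynha oey ogzz nlvn rdemt qiuen qjj ouqp yxmr pmfs
Hunk 2: at line 6 remove [qiuen] add [gtd,tyxx] -> 13 lines: tfsjb nlk hynha oey ogzz nlvn rdemt gtd tyxx qjj ouqp yxmr pmfs
Hunk 3: at line 8 remove [qjj,ouqp] add [btwp] -> 12 lines: tfsjb nlk hynha oey ogzz nlvn rdemt gtd tyxx btwp yxmr pmfs
Final line count: 12

Answer: 12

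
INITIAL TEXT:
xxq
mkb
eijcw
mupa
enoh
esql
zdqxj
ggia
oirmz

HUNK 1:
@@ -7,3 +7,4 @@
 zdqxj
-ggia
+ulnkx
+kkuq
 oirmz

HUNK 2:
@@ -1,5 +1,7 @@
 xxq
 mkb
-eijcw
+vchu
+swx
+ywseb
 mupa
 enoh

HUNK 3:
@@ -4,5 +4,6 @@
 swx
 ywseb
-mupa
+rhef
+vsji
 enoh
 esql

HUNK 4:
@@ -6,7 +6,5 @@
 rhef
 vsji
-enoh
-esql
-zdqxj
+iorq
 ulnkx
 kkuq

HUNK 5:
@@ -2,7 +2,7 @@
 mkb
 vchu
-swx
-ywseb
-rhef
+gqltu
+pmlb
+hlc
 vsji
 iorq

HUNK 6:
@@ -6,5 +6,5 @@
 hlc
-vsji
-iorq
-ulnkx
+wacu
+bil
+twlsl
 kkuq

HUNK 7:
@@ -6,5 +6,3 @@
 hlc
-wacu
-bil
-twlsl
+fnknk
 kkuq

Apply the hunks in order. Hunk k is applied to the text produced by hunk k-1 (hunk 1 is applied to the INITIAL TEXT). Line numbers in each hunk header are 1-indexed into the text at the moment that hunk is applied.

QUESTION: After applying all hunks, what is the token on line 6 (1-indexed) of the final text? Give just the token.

Hunk 1: at line 7 remove [ggia] add [ulnkx,kkuq] -> 10 lines: xxq mkb eijcw mupa enoh esql zdqxj ulnkx kkuq oirmz
Hunk 2: at line 1 remove [eijcw] add [vchu,swx,ywseb] -> 12 lines: xxq mkb vchu swx ywseb mupa enoh esql zdqxj ulnkx kkuq oirmz
Hunk 3: at line 4 remove [mupa] add [rhef,vsji] -> 13 lines: xxq mkb vchu swx ywseb rhef vsji enoh esql zdqxj ulnkx kkuq oirmz
Hunk 4: at line 6 remove [enoh,esql,zdqxj] add [iorq] -> 11 lines: xxq mkb vchu swx ywseb rhef vsji iorq ulnkx kkuq oirmz
Hunk 5: at line 2 remove [swx,ywseb,rhef] add [gqltu,pmlb,hlc] -> 11 lines: xxq mkb vchu gqltu pmlb hlc vsji iorq ulnkx kkuq oirmz
Hunk 6: at line 6 remove [vsji,iorq,ulnkx] add [wacu,bil,twlsl] -> 11 lines: xxq mkb vchu gqltu pmlb hlc wacu bil twlsl kkuq oirmz
Hunk 7: at line 6 remove [wacu,bil,twlsl] add [fnknk] -> 9 lines: xxq mkb vchu gqltu pmlb hlc fnknk kkuq oirmz
Final line 6: hlc

Answer: hlc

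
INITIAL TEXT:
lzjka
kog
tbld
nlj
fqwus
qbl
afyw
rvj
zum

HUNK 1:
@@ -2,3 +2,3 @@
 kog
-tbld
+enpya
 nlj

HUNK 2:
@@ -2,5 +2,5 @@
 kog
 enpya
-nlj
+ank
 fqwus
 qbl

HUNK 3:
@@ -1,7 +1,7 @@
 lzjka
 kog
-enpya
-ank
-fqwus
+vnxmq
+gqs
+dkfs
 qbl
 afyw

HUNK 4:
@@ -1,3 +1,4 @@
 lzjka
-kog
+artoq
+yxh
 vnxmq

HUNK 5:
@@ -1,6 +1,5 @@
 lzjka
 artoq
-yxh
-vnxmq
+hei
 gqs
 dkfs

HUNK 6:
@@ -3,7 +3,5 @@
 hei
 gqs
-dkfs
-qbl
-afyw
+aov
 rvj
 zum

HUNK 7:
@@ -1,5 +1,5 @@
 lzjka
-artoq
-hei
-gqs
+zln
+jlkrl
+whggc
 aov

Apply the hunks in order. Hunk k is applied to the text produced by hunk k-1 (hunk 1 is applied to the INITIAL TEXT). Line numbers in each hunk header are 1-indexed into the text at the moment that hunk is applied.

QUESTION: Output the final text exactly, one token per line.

Hunk 1: at line 2 remove [tbld] add [enpya] -> 9 lines: lzjka kog enpya nlj fqwus qbl afyw rvj zum
Hunk 2: at line 2 remove [nlj] add [ank] -> 9 lines: lzjka kog enpya ank fqwus qbl afyw rvj zum
Hunk 3: at line 1 remove [enpya,ank,fqwus] add [vnxmq,gqs,dkfs] -> 9 lines: lzjka kog vnxmq gqs dkfs qbl afyw rvj zum
Hunk 4: at line 1 remove [kog] add [artoq,yxh] -> 10 lines: lzjka artoq yxh vnxmq gqs dkfs qbl afyw rvj zum
Hunk 5: at line 1 remove [yxh,vnxmq] add [hei] -> 9 lines: lzjka artoq hei gqs dkfs qbl afyw rvj zum
Hunk 6: at line 3 remove [dkfs,qbl,afyw] add [aov] -> 7 lines: lzjka artoq hei gqs aov rvj zum
Hunk 7: at line 1 remove [artoq,hei,gqs] add [zln,jlkrl,whggc] -> 7 lines: lzjka zln jlkrl whggc aov rvj zum

Answer: lzjka
zln
jlkrl
whggc
aov
rvj
zum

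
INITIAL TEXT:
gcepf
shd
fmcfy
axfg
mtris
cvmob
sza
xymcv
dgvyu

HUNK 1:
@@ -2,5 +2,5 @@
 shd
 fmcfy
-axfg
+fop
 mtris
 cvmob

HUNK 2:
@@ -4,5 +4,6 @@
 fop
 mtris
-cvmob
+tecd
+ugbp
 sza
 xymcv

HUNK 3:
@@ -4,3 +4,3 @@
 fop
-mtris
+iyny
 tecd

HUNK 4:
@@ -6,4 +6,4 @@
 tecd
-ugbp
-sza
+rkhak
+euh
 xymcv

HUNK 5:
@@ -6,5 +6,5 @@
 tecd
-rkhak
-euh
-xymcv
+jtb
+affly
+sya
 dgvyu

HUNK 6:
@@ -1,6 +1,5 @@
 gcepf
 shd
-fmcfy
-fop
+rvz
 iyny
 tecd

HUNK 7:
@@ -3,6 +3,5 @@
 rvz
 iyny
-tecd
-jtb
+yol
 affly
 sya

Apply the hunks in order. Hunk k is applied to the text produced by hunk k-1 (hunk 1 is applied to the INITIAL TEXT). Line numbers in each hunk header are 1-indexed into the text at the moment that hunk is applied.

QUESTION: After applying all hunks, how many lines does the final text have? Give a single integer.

Answer: 8

Derivation:
Hunk 1: at line 2 remove [axfg] add [fop] -> 9 lines: gcepf shd fmcfy fop mtris cvmob sza xymcv dgvyu
Hunk 2: at line 4 remove [cvmob] add [tecd,ugbp] -> 10 lines: gcepf shd fmcfy fop mtris tecd ugbp sza xymcv dgvyu
Hunk 3: at line 4 remove [mtris] add [iyny] -> 10 lines: gcepf shd fmcfy fop iyny tecd ugbp sza xymcv dgvyu
Hunk 4: at line 6 remove [ugbp,sza] add [rkhak,euh] -> 10 lines: gcepf shd fmcfy fop iyny tecd rkhak euh xymcv dgvyu
Hunk 5: at line 6 remove [rkhak,euh,xymcv] add [jtb,affly,sya] -> 10 lines: gcepf shd fmcfy fop iyny tecd jtb affly sya dgvyu
Hunk 6: at line 1 remove [fmcfy,fop] add [rvz] -> 9 lines: gcepf shd rvz iyny tecd jtb affly sya dgvyu
Hunk 7: at line 3 remove [tecd,jtb] add [yol] -> 8 lines: gcepf shd rvz iyny yol affly sya dgvyu
Final line count: 8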